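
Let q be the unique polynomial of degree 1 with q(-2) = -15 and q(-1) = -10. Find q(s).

Write q(s) = as + b. Substituting each data point gives a linear system:
  -2a + b = -15
  -a + b = -10
Solving the system yields a = 5, b = -5.
So q(s) = 5s - 5.
Check: q(-1) = -10. ✓

q(s) = 5s - 5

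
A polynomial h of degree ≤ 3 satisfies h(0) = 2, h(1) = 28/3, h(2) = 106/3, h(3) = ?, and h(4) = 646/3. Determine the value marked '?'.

On equispaced nodes a degree-3 polynomial has vanishing fourth forward difference, so
  h(0) - 4·h(1) + 6·h(2) - 4·h(3) + h(4) = 0.
Substituting the known values and solving for h(3):
  -4·h(3) = -392
  h(3) = 98.

98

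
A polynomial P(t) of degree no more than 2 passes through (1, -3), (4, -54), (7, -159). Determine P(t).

Write P(t) = at^2 + bt + c. Substituting each data point gives a linear system:
  a + b + c = -3
  16a + 4b + c = -54
  49a + 7b + c = -159
Solving the system yields a = -3, b = -2, c = 2.
So P(t) = -3t^2 - 2t + 2.
Check: P(7) = -159. ✓

P(t) = -3t^2 - 2t + 2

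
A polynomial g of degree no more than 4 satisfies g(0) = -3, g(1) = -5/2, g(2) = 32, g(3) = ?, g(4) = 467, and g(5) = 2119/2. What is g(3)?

321/2

On equispaced nodes a degree-4 polynomial has vanishing fifth forward difference, so
  - g(0) + 5·g(1) - 10·g(2) + 10·g(3) - 5·g(4) + g(5) = 0.
Substituting the known values and solving for g(3):
  10·g(3) = 1605
  g(3) = 321/2.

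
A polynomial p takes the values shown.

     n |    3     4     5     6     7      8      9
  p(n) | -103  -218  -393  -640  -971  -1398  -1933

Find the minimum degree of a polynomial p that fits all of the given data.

Forward differences of the values at n = 3, 4, 5, 6, 7, 8, 9:
  p  : -103  -218  -393  -640  -971  -1398  -1933
  Δ  : -115  -175  -247  -331  -427  -535
  Δ^2: -60  -72  -84  -96  -108
  Δ^3: -12  -12  -12  -12
  Δ^4: 0  0  0
  Δ^5: 0  0
  Δ^6: 0
The third differences are constant (-12) and nonzero, while all higher differences vanish, so the minimal degree is 3.

3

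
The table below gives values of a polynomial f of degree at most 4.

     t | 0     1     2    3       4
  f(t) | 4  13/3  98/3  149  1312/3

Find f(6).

Forward differences of the values at t = 0, 1, 2, 3, 4:
  f  : 4  13/3  98/3  149  1312/3
  Δ  : 1/3  85/3  349/3  865/3
  Δ^2: 28  88  172
  Δ^3: 60  84
  Δ^4: 24
The fourth differences are constant, confirming degree 4.
Interpolating (Newton forward form) and evaluating at t = 6 gives f(6) = 1986.

1986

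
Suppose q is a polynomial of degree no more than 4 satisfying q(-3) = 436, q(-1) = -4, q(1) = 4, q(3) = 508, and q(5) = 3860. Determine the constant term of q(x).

-5

Write q(x) = ax^4 + bx^3 + cx^2 + dx + e. Substituting each data point gives a linear system:
  81a - 27b + 9c - 3d + e = 436
  a - b + c - d + e = -4
  a + b + c + d + e = 4
  81a + 27b + 9c + 3d + e = 508
  625a + 125b + 25c + 5d + e = 3860
Solving the system yields a = 6, b = 1, c = -1, d = 3, e = -5.
So q(x) = 6x⁴ + x³ - x² + 3x - 5.
The constant term is -5.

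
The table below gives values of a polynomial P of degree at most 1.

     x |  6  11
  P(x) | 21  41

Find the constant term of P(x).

-3

Write P(x) = ax + b. Substituting each data point gives a linear system:
  6a + b = 21
  11a + b = 41
Solving the system yields a = 4, b = -3.
So P(x) = 4x - 3.
The constant term is -3.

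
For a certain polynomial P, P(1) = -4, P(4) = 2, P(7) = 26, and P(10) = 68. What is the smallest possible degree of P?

2

Forward differences of the values at t = 1, 4, 7, 10:
  P  : -4  2  26  68
  Δ  : 6  24  42
  Δ^2: 18  18
  Δ^3: 0
The second differences are constant (18) and nonzero, while all higher differences vanish, so the minimal degree is 2.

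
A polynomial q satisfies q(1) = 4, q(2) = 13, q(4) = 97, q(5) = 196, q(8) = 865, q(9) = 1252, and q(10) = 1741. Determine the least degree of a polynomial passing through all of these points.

Divided differences on the nodes 1, 2, 4, 5, 8, 9, 10:
  order 0: 4  13  97  196  865  1252  1741
  order 1: 9  42  99  223  387  489
  order 2: 11  19  31  41  51
  order 3: 2  2  2  2
  order 4: 0  0  0
  order 5: 0  0
  order 6: 0
The order-3 divided differences are all 2 (nonzero) and every higher order vanishes, so the data lies on a polynomial of degree exactly 3.

3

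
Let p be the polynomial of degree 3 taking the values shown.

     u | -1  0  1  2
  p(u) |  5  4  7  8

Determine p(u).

p(u) = -u^3 + 2u^2 + 2u + 4

Using the Lagrange interpolation formula with nodes -1, 0, 1, 2:
  L_0(u) = u(u - 1)(u - 2) / -6
  L_1(u) = (u + 1)(u - 1)(u - 2) / 2
  L_2(u) = (u + 1)u(u - 2) / -2
  L_3(u) = (u + 1)u(u - 1) / 6
Then p(u) = 5·L_0(u) + 4·L_1(u) + 7·L_2(u) + 8·L_3(u).
Expanding and collecting terms gives p(u) = -u³ + 2u² + 2u + 4.
Check: p(0) = 4. ✓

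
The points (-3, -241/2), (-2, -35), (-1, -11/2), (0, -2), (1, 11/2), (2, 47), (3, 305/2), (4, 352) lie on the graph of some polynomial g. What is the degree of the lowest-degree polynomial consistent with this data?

Forward differences of the values at s = -3, -2, -1, 0, 1, 2, 3, 4:
  g  : -241/2  -35  -11/2  -2  11/2  47  305/2  352
  Δ  : 171/2  59/2  7/2  15/2  83/2  211/2  399/2
  Δ^2: -56  -26  4  34  64  94
  Δ^3: 30  30  30  30  30
  Δ^4: 0  0  0  0
  Δ^5: 0  0  0
  Δ^6: 0  0
  Δ^7: 0
The third differences are constant (30) and nonzero, while all higher differences vanish, so the minimal degree is 3.

3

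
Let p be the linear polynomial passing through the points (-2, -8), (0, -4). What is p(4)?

Write p(x) = ax + b. Substituting each data point gives a linear system:
  -2a + b = -8
  b = -4
Solving the system yields a = 2, b = -4.
So p(x) = 2x - 4.
Then p(4) = 4.

4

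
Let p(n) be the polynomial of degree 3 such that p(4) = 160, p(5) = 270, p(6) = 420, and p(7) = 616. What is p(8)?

Forward differences of the values at n = 4, 5, 6, 7:
  p  : 160  270  420  616
  Δ  : 110  150  196
  Δ^2: 40  46
  Δ^3: 6
The third differences are constant, confirming degree 3.
Interpolating (Newton forward form) and evaluating at n = 8 gives p(8) = 864.

864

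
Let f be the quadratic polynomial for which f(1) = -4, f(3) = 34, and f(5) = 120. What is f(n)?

f(n) = 6n^2 - 5n - 5

Write f(n) = an^2 + bn + c. Substituting each data point gives a linear system:
  a + b + c = -4
  9a + 3b + c = 34
  25a + 5b + c = 120
Solving the system yields a = 6, b = -5, c = -5.
So f(n) = 6n^2 - 5n - 5.
Check: f(3) = 34. ✓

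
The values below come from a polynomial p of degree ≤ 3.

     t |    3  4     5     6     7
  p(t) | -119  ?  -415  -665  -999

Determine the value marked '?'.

On equispaced nodes a degree-3 polynomial has vanishing fourth forward difference, so
  p(3) - 4·p(4) + 6·p(5) - 4·p(6) + p(7) = 0.
Substituting the known values and solving for p(4):
  -4·p(4) = 948
  p(4) = -237.

-237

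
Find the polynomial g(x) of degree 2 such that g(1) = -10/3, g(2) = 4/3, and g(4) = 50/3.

g(x) = x^2 + (5/3)x - 6

Using the Lagrange interpolation formula with nodes 1, 2, 4:
  L_0(x) = (x - 2)(x - 4) / 3
  L_1(x) = (x - 1)(x - 4) / -2
  L_2(x) = (x - 1)(x - 2) / 6
Then g(x) = -10/3·L_0(x) + 4/3·L_1(x) + 50/3·L_2(x).
Expanding and collecting terms gives g(x) = x^2 + (5/3)x - 6.
Check: g(4) = 50/3. ✓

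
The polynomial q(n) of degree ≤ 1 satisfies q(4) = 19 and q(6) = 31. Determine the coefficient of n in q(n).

Write q(n) = an + b. Substituting each data point gives a linear system:
  4a + b = 19
  6a + b = 31
Solving the system yields a = 6, b = -5.
So q(n) = 6n - 5.
The leading coefficient is 6.

6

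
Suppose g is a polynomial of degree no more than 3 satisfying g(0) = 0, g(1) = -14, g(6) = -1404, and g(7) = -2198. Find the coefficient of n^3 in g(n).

-6

Write g(n) = an^3 + bn^2 + cn + d. Substituting each data point gives a linear system:
  d = 0
  a + b + c + d = -14
  216a + 36b + 6c + d = -1404
  343a + 49b + 7c + d = -2198
Solving the system yields a = -6, b = -2, c = -6, d = 0.
So g(n) = -6n^3 - 2n^2 - 6n.
The leading coefficient is -6.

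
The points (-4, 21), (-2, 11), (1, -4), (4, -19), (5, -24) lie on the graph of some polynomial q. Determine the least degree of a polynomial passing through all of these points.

Divided differences on the nodes -4, -2, 1, 4, 5:
  order 0: 21  11  -4  -19  -24
  order 1: -5  -5  -5  -5
  order 2: 0  0  0
  order 3: 0  0
  order 4: 0
The order-1 divided differences are all -5 (nonzero) and every higher order vanishes, so the data lies on a polynomial of degree exactly 1.

1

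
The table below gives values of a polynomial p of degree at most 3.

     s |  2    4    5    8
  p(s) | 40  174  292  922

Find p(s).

p(s) = s^3 + 6s^2 + 3s + 2

Write p(s) = as^3 + bs^2 + cs + d. Substituting each data point gives a linear system:
  8a + 4b + 2c + d = 40
  64a + 16b + 4c + d = 174
  125a + 25b + 5c + d = 292
  512a + 64b + 8c + d = 922
Solving the system yields a = 1, b = 6, c = 3, d = 2.
So p(s) = s³ + 6s² + 3s + 2.
Check: p(5) = 292. ✓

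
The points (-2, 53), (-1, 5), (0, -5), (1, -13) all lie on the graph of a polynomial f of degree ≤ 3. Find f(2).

Forward differences of the values at t = -2, -1, 0, 1:
  f  : 53  5  -5  -13
  Δ  : -48  -10  -8
  Δ^2: 38  2
  Δ^3: -36
The third differences are constant, confirming degree 3.
Interpolating (Newton forward form) and evaluating at t = 2 gives f(2) = -55.

-55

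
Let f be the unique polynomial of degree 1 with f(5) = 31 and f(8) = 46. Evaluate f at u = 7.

41

Write f(u) = au + b. Substituting each data point gives a linear system:
  5a + b = 31
  8a + b = 46
Solving the system yields a = 5, b = 6.
So f(u) = 5u + 6.
Then f(7) = 41.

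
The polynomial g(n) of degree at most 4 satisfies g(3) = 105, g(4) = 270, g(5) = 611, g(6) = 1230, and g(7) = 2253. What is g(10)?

Write g(n) = an^4 + bn^3 + cn^2 + dn + e. Substituting each data point gives a linear system:
  81a + 27b + 9c + 3d + e = 105
  256a + 64b + 16c + 4d + e = 270
  625a + 125b + 25c + 5d + e = 611
  1296a + 216b + 36c + 6d + e = 1230
  2401a + 343b + 49c + 7d + e = 2253
Solving the system yields a = 1, b = -1, c = 3, d = 6, e = 6.
So g(n) = n^4 - n^3 + 3n^2 + 6n + 6.
Then g(10) = 9366.

9366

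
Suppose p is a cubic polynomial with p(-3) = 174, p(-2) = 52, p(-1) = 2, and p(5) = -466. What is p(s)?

p(s) = -5s^3 + 6s^2 + 3s - 6

Using the Lagrange interpolation formula with nodes -3, -2, -1, 5:
  L_0(s) = (s + 2)(s + 1)(s - 5) / -16
  L_1(s) = (s + 3)(s + 1)(s - 5) / 7
  L_2(s) = (s + 3)(s + 2)(s - 5) / -12
  L_3(s) = (s + 3)(s + 2)(s + 1) / 336
Then p(s) = 174·L_0(s) + 52·L_1(s) + 2·L_2(s) - 466·L_3(s).
Expanding and collecting terms gives p(s) = -5s^3 + 6s^2 + 3s - 6.
Check: p(-2) = 52. ✓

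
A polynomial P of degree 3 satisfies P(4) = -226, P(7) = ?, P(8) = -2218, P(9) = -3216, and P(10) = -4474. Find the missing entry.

-1450

The 4 known points determine the degree-3 polynomial uniquely.
Write P(s) = as^3 + bs^2 + cs + d. Substituting each data point gives a linear system:
  64a + 16b + 4c + d = -226
  512a + 64b + 8c + d = -2218
  729a + 81b + 9c + d = -3216
  1000a + 100b + 10c + d = -4474
Solving the system yields a = -5, b = 5, c = 2, d = 6.
So P(s) = -5s^3 + 5s^2 + 2s + 6.
Then P(7) = -1450.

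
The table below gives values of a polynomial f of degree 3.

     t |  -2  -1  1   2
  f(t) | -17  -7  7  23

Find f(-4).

Write f(t) = at^3 + bt^2 + ct + d. Substituting each data point gives a linear system:
  -8a + 4b - 2c + d = -17
  -a + b - c + d = -7
  a + b + c + d = 7
  8a + 4b + 2c + d = 23
Solving the system yields a = 1, b = 1, c = 6, d = -1.
So f(t) = t³ + t² + 6t - 1.
Then f(-4) = -73.

-73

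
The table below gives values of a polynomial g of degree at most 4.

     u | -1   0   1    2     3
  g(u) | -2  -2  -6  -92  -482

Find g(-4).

Using the Lagrange interpolation formula with nodes -1, 0, 1, 2, 3:
  L_0(u) = u(u - 1)(u - 2)(u - 3) / 24
  L_1(u) = (u + 1)(u - 1)(u - 2)(u - 3) / -6
  L_2(u) = (u + 1)u(u - 2)(u - 3) / 4
  L_3(u) = (u + 1)u(u - 1)(u - 3) / -6
  L_4(u) = (u + 1)u(u - 1)(u - 2) / 24
Then g(u) = -2·L_0(u) - 2·L_1(u) - 6·L_2(u) - 92·L_3(u) - 482·L_4(u).
Expanding and collecting terms gives g(u) = -6u^4 - u^3 + 4u^2 - u - 2.
Evaluating at u = -4: g(-4) = -1406.

-1406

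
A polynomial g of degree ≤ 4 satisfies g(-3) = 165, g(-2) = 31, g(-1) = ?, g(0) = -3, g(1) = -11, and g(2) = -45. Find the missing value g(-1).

-3

On equispaced nodes a degree-4 polynomial has vanishing fifth forward difference, so
  - g(-3) + 5·g(-2) - 10·g(-1) + 10·g(0) - 5·g(1) + g(2) = 0.
Substituting the known values and solving for g(-1):
  -10·g(-1) = 30
  g(-1) = -3.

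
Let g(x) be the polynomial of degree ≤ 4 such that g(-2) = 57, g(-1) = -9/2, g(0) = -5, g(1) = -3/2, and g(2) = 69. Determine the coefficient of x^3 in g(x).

1/2

Write g(x) = ax^4 + bx^3 + cx^2 + dx + e. Substituting each data point gives a linear system:
  16a - 8b + 4c - 2d + e = 57
  a - b + c - d + e = -9/2
  e = -5
  a + b + c + d + e = -3/2
  16a + 8b + 4c + 2d + e = 69
Solving the system yields a = 5, b = 1/2, c = -3, d = 1, e = -5.
So g(x) = 5x^4 + (1/2)x^3 - 3x^2 + x - 5.
The coefficient of x^3 is 1/2.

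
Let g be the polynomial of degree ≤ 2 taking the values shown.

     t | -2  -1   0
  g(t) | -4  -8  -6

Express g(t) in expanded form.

g(t) = 3t^2 + 5t - 6

Write g(t) = at^2 + bt + c. Substituting each data point gives a linear system:
  4a - 2b + c = -4
  a - b + c = -8
  c = -6
Solving the system yields a = 3, b = 5, c = -6.
So g(t) = 3t^2 + 5t - 6.
Check: g(0) = -6. ✓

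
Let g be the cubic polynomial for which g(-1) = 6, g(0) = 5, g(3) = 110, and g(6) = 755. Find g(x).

Write g(x) = ax^3 + bx^2 + cx + d. Substituting each data point gives a linear system:
  -a + b - c + d = 6
  d = 5
  27a + 9b + 3c + d = 110
  216a + 36b + 6c + d = 755
Solving the system yields a = 3, b = 3, c = -1, d = 5.
So g(x) = 3x³ + 3x² - x + 5.
Check: g(3) = 110. ✓

g(x) = 3x^3 + 3x^2 - x + 5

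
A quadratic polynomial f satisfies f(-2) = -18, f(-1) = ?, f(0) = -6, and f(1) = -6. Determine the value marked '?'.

-10

The 3 known points determine the degree-2 polynomial uniquely.
Write f(u) = au^2 + bu + c. Substituting each data point gives a linear system:
  4a - 2b + c = -18
  c = -6
  a + b + c = -6
Solving the system yields a = -2, b = 2, c = -6.
So f(u) = -2u^2 + 2u - 6.
Then f(-1) = -10.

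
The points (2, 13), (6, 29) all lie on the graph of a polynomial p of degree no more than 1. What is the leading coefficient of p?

Write p(x) = ax + b. Substituting each data point gives a linear system:
  2a + b = 13
  6a + b = 29
Solving the system yields a = 4, b = 5.
So p(x) = 4x + 5.
The leading coefficient is 4.

4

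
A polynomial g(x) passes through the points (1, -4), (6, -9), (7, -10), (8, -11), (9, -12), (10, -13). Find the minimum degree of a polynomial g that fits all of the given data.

Divided differences on the nodes 1, 6, 7, 8, 9, 10:
  order 0: -4  -9  -10  -11  -12  -13
  order 1: -1  -1  -1  -1  -1
  order 2: 0  0  0  0
  order 3: 0  0  0
  order 4: 0  0
  order 5: 0
The order-1 divided differences are all -1 (nonzero) and every higher order vanishes, so the data lies on a polynomial of degree exactly 1.

1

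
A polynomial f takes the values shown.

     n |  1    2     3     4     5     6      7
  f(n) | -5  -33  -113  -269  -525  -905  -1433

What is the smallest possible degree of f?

Forward differences of the values at n = 1, 2, 3, 4, 5, 6, 7:
  f  : -5  -33  -113  -269  -525  -905  -1433
  Δ  : -28  -80  -156  -256  -380  -528
  Δ^2: -52  -76  -100  -124  -148
  Δ^3: -24  -24  -24  -24
  Δ^4: 0  0  0
  Δ^5: 0  0
  Δ^6: 0
The third differences are constant (-24) and nonzero, while all higher differences vanish, so the minimal degree is 3.

3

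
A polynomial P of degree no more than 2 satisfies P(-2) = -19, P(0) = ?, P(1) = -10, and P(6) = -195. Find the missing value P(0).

The 3 known points determine the degree-2 polynomial uniquely.
Write P(n) = an^2 + bn + c. Substituting each data point gives a linear system:
  4a - 2b + c = -19
  a + b + c = -10
  36a + 6b + c = -195
Solving the system yields a = -5, b = -2, c = -3.
So P(n) = -5n^2 - 2n - 3.
Then P(0) = -3.

-3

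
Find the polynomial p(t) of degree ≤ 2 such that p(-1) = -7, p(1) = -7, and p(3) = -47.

p(t) = -5t^2 - 2

Write p(t) = at^2 + bt + c. Substituting each data point gives a linear system:
  a - b + c = -7
  a + b + c = -7
  9a + 3b + c = -47
Solving the system yields a = -5, b = 0, c = -2.
So p(t) = -5t^2 - 2.
Check: p(-1) = -7. ✓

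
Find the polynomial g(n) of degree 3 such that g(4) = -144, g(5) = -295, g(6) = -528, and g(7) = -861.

g(n) = -3n^3 + 4n^2 - 4n

Using the Lagrange interpolation formula with nodes 4, 5, 6, 7:
  L_0(n) = (n - 5)(n - 6)(n - 7) / -6
  L_1(n) = (n - 4)(n - 6)(n - 7) / 2
  L_2(n) = (n - 4)(n - 5)(n - 7) / -2
  L_3(n) = (n - 4)(n - 5)(n - 6) / 6
Then g(n) = -144·L_0(n) - 295·L_1(n) - 528·L_2(n) - 861·L_3(n).
Expanding and collecting terms gives g(n) = -3n³ + 4n² - 4n.
Check: g(5) = -295. ✓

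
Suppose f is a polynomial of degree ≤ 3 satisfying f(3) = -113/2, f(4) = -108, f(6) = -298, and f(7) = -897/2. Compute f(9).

-1781/2

Using the Lagrange interpolation formula with nodes 3, 4, 6, 7:
  L_0(s) = (s - 4)(s - 6)(s - 7) / -12
  L_1(s) = (s - 3)(s - 6)(s - 7) / 6
  L_2(s) = (s - 3)(s - 4)(s - 7) / -6
  L_3(s) = (s - 3)(s - 4)(s - 6) / 12
Then f(s) = -113/2·L_0(s) - 108·L_1(s) - 298·L_2(s) - 897/2·L_3(s).
Expanding and collecting terms gives f(s) = -s^3 - (3/2)s^2 - 4s - 4.
Evaluating at s = 9: f(9) = -1781/2.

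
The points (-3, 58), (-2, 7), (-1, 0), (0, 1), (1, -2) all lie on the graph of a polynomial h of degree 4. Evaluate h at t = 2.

3

Forward differences of the values at t = -3, -2, -1, 0, 1:
  h  : 58  7  0  1  -2
  Δ  : -51  -7  1  -3
  Δ^2: 44  8  -4
  Δ^3: -36  -12
  Δ^4: 24
The fourth differences are constant, confirming degree 4.
Interpolating (Newton forward form) and evaluating at t = 2 gives h(2) = 3.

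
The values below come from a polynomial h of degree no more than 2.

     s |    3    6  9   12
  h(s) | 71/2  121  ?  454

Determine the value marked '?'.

The 3 known points determine the degree-2 polynomial uniquely.
Write h(s) = as^2 + bs + c. Substituting each data point gives a linear system:
  9a + 3b + c = 71/2
  36a + 6b + c = 121
  144a + 12b + c = 454
Solving the system yields a = 3, b = 3/2, c = 4.
So h(s) = 3s² + (3/2)s + 4.
Then h(9) = 521/2.

521/2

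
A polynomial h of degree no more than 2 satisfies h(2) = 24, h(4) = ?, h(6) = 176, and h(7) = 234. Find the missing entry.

84

The 3 known points determine the degree-2 polynomial uniquely.
Write h(s) = as^2 + bs + c. Substituting each data point gives a linear system:
  4a + 2b + c = 24
  36a + 6b + c = 176
  49a + 7b + c = 234
Solving the system yields a = 4, b = 6, c = -4.
So h(s) = 4s^2 + 6s - 4.
Then h(4) = 84.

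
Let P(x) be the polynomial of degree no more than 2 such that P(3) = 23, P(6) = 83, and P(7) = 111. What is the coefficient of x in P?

2

Write P(x) = ax^2 + bx + c. Substituting each data point gives a linear system:
  9a + 3b + c = 23
  36a + 6b + c = 83
  49a + 7b + c = 111
Solving the system yields a = 2, b = 2, c = -1.
So P(x) = 2x² + 2x - 1.
The coefficient of x is 2.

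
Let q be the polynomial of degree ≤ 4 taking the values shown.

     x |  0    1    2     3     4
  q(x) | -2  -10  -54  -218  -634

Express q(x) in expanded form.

Write q(x) = ax^4 + bx^3 + cx^2 + dx + e. Substituting each data point gives a linear system:
  e = -2
  a + b + c + d + e = -10
  16a + 8b + 4c + 2d + e = -54
  81a + 27b + 9c + 3d + e = -218
  256a + 64b + 16c + 4d + e = -634
Solving the system yields a = -2, b = -2, c = 2, d = -6, e = -2.
So q(x) = -2x^4 - 2x^3 + 2x^2 - 6x - 2.
Check: q(1) = -10. ✓

q(x) = -2x^4 - 2x^3 + 2x^2 - 6x - 2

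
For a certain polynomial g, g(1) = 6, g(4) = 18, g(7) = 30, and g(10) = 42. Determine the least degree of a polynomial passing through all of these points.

1

Forward differences of the values at s = 1, 4, 7, 10:
  g  : 6  18  30  42
  Δ  : 12  12  12
  Δ^2: 0  0
  Δ^3: 0
The first differences are constant (12) and nonzero, while all higher differences vanish, so the minimal degree is 1.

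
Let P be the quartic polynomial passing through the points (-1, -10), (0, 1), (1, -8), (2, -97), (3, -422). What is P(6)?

-5813

Write P(t) = at^4 + bt^3 + ct^2 + dt + e. Substituting each data point gives a linear system:
  a - b + c - d + e = -10
  e = 1
  a + b + c + d + e = -8
  16a + 8b + 4c + 2d + e = -97
  81a + 27b + 9c + 3d + e = -422
Solving the system yields a = -4, b = -2, c = -6, d = 3, e = 1.
So P(t) = -4t⁴ - 2t³ - 6t² + 3t + 1.
Then P(6) = -5813.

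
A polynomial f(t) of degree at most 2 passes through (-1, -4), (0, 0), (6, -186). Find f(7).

Using the Lagrange interpolation formula with nodes -1, 0, 6:
  L_0(t) = t(t - 6) / 7
  L_1(t) = (t + 1)(t - 6) / -6
  L_2(t) = (t + 1)t / 42
Then f(t) = -4·L_0(t) + 0·L_1(t) - 186·L_2(t).
Expanding and collecting terms gives f(t) = -5t² - t.
Evaluating at t = 7: f(7) = -252.

-252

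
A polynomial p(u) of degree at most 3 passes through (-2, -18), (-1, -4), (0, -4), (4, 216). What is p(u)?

p(u) = 3u^3 + 2u^2 - u - 4

Write p(u) = au^3 + bu^2 + cu + d. Substituting each data point gives a linear system:
  -8a + 4b - 2c + d = -18
  -a + b - c + d = -4
  d = -4
  64a + 16b + 4c + d = 216
Solving the system yields a = 3, b = 2, c = -1, d = -4.
So p(u) = 3u³ + 2u² - u - 4.
Check: p(-2) = -18. ✓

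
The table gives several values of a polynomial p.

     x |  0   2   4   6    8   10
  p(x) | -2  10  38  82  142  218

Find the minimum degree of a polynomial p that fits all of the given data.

Forward differences of the values at x = 0, 2, 4, 6, 8, 10:
  p  : -2  10  38  82  142  218
  Δ  : 12  28  44  60  76
  Δ^2: 16  16  16  16
  Δ^3: 0  0  0
  Δ^4: 0  0
  Δ^5: 0
The second differences are constant (16) and nonzero, while all higher differences vanish, so the minimal degree is 2.

2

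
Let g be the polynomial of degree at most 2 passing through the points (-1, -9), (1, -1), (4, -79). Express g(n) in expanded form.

g(n) = -6n^2 + 4n + 1

Write g(n) = an^2 + bn + c. Substituting each data point gives a linear system:
  a - b + c = -9
  a + b + c = -1
  16a + 4b + c = -79
Solving the system yields a = -6, b = 4, c = 1.
So g(n) = -6n^2 + 4n + 1.
Check: g(4) = -79. ✓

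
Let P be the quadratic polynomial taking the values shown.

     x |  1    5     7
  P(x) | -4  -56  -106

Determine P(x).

P(x) = -2x^2 - x - 1

Using the Lagrange interpolation formula with nodes 1, 5, 7:
  L_0(x) = (x - 5)(x - 7) / 24
  L_1(x) = (x - 1)(x - 7) / -8
  L_2(x) = (x - 1)(x - 5) / 12
Then P(x) = -4·L_0(x) - 56·L_1(x) - 106·L_2(x).
Expanding and collecting terms gives P(x) = -2x^2 - x - 1.
Check: P(7) = -106. ✓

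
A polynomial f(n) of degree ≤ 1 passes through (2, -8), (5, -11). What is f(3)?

-9

Write f(n) = an + b. Substituting each data point gives a linear system:
  2a + b = -8
  5a + b = -11
Solving the system yields a = -1, b = -6.
So f(n) = -n - 6.
Then f(3) = -9.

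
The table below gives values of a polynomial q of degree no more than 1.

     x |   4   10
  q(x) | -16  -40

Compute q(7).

-28

Using the Lagrange interpolation formula with nodes 4, 10:
  L_0(x) = (x - 10) / -6
  L_1(x) = (x - 4) / 6
Then q(x) = -16·L_0(x) - 40·L_1(x).
Expanding and collecting terms gives q(x) = -4x.
Evaluating at x = 7: q(7) = -28.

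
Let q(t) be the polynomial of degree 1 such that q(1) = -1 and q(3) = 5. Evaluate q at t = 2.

Write q(t) = at + b. Substituting each data point gives a linear system:
  a + b = -1
  3a + b = 5
Solving the system yields a = 3, b = -4.
So q(t) = 3t - 4.
Then q(2) = 2.

2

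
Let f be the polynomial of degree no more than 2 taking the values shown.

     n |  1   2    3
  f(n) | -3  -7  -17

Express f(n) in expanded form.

Using the Lagrange interpolation formula with nodes 1, 2, 3:
  L_0(n) = (n - 2)(n - 3) / 2
  L_1(n) = (n - 1)(n - 3) / -1
  L_2(n) = (n - 1)(n - 2) / 2
Then f(n) = -3·L_0(n) - 7·L_1(n) - 17·L_2(n).
Expanding and collecting terms gives f(n) = -3n² + 5n - 5.
Check: f(1) = -3. ✓

f(n) = -3n^2 + 5n - 5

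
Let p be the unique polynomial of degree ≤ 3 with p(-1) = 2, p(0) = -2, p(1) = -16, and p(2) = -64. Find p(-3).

Forward differences of the values at x = -1, 0, 1, 2:
  p  : 2  -2  -16  -64
  Δ  : -4  -14  -48
  Δ^2: -10  -34
  Δ^3: -24
The third differences are constant, confirming degree 3.
Interpolating (Newton forward form) and evaluating at x = -3 gives p(-3) = 76.

76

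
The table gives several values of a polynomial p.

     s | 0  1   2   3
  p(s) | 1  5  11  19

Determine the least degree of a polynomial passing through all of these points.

Forward differences of the values at s = 0, 1, 2, 3:
  p  : 1  5  11  19
  Δ  : 4  6  8
  Δ^2: 2  2
  Δ^3: 0
The second differences are constant (2) and nonzero, while all higher differences vanish, so the minimal degree is 2.

2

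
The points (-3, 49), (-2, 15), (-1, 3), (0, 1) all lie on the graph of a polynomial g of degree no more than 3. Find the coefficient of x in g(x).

-1

Write g(x) = ax^3 + bx^2 + cx + d. Substituting each data point gives a linear system:
  -27a + 9b - 3c + d = 49
  -8a + 4b - 2c + d = 15
  -a + b - c + d = 3
  d = 1
Solving the system yields a = -2, b = -1, c = -1, d = 1.
So g(x) = -2x³ - x² - x + 1.
The coefficient of x is -1.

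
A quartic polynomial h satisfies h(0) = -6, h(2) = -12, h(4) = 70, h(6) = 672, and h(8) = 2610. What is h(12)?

Using the Lagrange interpolation formula with nodes 0, 2, 4, 6, 8:
  L_0(t) = (t - 2)(t - 4)(t - 6)(t - 8) / 384
  L_1(t) = t(t - 4)(t - 6)(t - 8) / -96
  L_2(t) = t(t - 2)(t - 6)(t - 8) / 64
  L_3(t) = t(t - 2)(t - 4)(t - 8) / -96
  L_4(t) = t(t - 2)(t - 4)(t - 6) / 384
Then h(t) = -6·L_0(t) - 12·L_1(t) + 70·L_2(t) + 672·L_3(t) + 2610·L_4(t).
Expanding and collecting terms gives h(t) = t⁴ - 3t³ + t² - t - 6.
Evaluating at t = 12: h(12) = 15678.

15678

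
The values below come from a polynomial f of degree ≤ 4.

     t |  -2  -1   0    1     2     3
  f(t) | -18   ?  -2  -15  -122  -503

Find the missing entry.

The 5 known points determine the degree-4 polynomial uniquely.
Write f(t) = at^4 + bt^3 + ct^2 + dt + e. Substituting each data point gives a linear system:
  16a - 8b + 4c - 2d + e = -18
  e = -2
  a + b + c + d + e = -15
  16a + 8b + 4c + 2d + e = -122
  81a + 27b + 9c + 3d + e = -503
Solving the system yields a = -4, b = -6, c = -1, d = -2, e = -2.
So f(t) = -4t^4 - 6t^3 - t^2 - 2t - 2.
Then f(-1) = 1.

1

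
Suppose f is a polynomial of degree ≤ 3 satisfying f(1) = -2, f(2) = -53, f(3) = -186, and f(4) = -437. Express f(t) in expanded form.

Write f(t) = at^3 + bt^2 + ct + d. Substituting each data point gives a linear system:
  a + b + c + d = -2
  8a + 4b + 2c + d = -53
  27a + 9b + 3c + d = -186
  64a + 16b + 4c + d = -437
Solving the system yields a = -6, b = -5, c = 6, d = 3.
So f(t) = -6t^3 - 5t^2 + 6t + 3.
Check: f(2) = -53. ✓

f(t) = -6t^3 - 5t^2 + 6t + 3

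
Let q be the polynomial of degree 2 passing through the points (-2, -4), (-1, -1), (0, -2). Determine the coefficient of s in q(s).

-3

Write q(s) = as^2 + bs + c. Substituting each data point gives a linear system:
  4a - 2b + c = -4
  a - b + c = -1
  c = -2
Solving the system yields a = -2, b = -3, c = -2.
So q(s) = -2s^2 - 3s - 2.
The coefficient of s is -3.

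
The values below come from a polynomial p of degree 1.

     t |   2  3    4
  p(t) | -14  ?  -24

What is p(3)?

The 2 known points determine the degree-1 polynomial uniquely.
Write p(t) = at + b. Substituting each data point gives a linear system:
  2a + b = -14
  4a + b = -24
Solving the system yields a = -5, b = -4.
So p(t) = -5t - 4.
Then p(3) = -19.

-19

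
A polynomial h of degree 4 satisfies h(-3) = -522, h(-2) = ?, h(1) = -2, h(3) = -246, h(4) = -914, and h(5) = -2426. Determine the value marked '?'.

The 5 known points determine the degree-4 polynomial uniquely.
Write h(u) = au^4 + bu^3 + cu^2 + du + e. Substituting each data point gives a linear system:
  81a - 27b + 9c - 3d + e = -522
  a + b + c + d + e = -2
  81a + 27b + 9c + 3d + e = -246
  256a + 64b + 16c + 4d + e = -914
  625a + 125b + 25c + 5d + e = -2426
Solving the system yields a = -5, b = 5, c = 3, d = 1, e = -6.
So h(u) = -5u^4 + 5u^3 + 3u^2 + u - 6.
Then h(-2) = -116.

-116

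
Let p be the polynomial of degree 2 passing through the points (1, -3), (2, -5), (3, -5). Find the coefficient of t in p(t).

-5

Write p(t) = at^2 + bt + c. Substituting each data point gives a linear system:
  a + b + c = -3
  4a + 2b + c = -5
  9a + 3b + c = -5
Solving the system yields a = 1, b = -5, c = 1.
So p(t) = t^2 - 5t + 1.
The coefficient of t is -5.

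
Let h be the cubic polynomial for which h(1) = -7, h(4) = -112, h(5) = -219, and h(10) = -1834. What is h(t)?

Write h(t) = at^3 + bt^2 + ct + d. Substituting each data point gives a linear system:
  a + b + c + d = -7
  64a + 16b + 4c + d = -112
  125a + 25b + 5c + d = -219
  1000a + 100b + 10c + d = -1834
Solving the system yields a = -2, b = 2, c = -3, d = -4.
So h(t) = -2t^3 + 2t^2 - 3t - 4.
Check: h(5) = -219. ✓

h(t) = -2t^3 + 2t^2 - 3t - 4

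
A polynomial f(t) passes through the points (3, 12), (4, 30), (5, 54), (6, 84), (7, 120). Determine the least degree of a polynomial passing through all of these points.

2

Forward differences of the values at t = 3, 4, 5, 6, 7:
  f  : 12  30  54  84  120
  Δ  : 18  24  30  36
  Δ^2: 6  6  6
  Δ^3: 0  0
  Δ^4: 0
The second differences are constant (6) and nonzero, while all higher differences vanish, so the minimal degree is 2.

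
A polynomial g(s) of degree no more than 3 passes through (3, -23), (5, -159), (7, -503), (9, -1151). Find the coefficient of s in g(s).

Write g(s) = as^3 + bs^2 + cs + d. Substituting each data point gives a linear system:
  27a + 9b + 3c + d = -23
  125a + 25b + 5c + d = -159
  343a + 49b + 7c + d = -503
  729a + 81b + 9c + d = -1151
Solving the system yields a = -2, b = 4, c = -2, d = 1.
So g(s) = -2s^3 + 4s^2 - 2s + 1.
The coefficient of s is -2.

-2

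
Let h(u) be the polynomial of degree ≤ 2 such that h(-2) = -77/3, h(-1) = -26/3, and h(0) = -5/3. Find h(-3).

Using the Lagrange interpolation formula with nodes -2, -1, 0:
  L_0(u) = (u + 1)u / 2
  L_1(u) = (u + 2)u / -1
  L_2(u) = (u + 2)(u + 1) / 2
Then h(u) = -77/3·L_0(u) - 26/3·L_1(u) - 5/3·L_2(u).
Expanding and collecting terms gives h(u) = -5u^2 + 2u - 5/3.
Evaluating at u = -3: h(-3) = -158/3.

-158/3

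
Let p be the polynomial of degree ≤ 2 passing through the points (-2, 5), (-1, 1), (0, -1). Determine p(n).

p(n) = n^2 - n - 1

Write p(n) = an^2 + bn + c. Substituting each data point gives a linear system:
  4a - 2b + c = 5
  a - b + c = 1
  c = -1
Solving the system yields a = 1, b = -1, c = -1.
So p(n) = n^2 - n - 1.
Check: p(-1) = 1. ✓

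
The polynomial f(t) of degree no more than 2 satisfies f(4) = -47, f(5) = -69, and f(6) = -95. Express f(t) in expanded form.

Write f(t) = at^2 + bt + c. Substituting each data point gives a linear system:
  16a + 4b + c = -47
  25a + 5b + c = -69
  36a + 6b + c = -95
Solving the system yields a = -2, b = -4, c = 1.
So f(t) = -2t² - 4t + 1.
Check: f(6) = -95. ✓

f(t) = -2t^2 - 4t + 1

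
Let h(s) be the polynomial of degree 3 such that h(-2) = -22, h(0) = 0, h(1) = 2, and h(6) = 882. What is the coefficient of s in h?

Write h(s) = as^3 + bs^2 + cs + d. Substituting each data point gives a linear system:
  -8a + 4b - 2c + d = -22
  d = 0
  a + b + c + d = 2
  216a + 36b + 6c + d = 882
Solving the system yields a = 4, b = 1, c = -3, d = 0.
So h(s) = 4s³ + s² - 3s.
The coefficient of s is -3.

-3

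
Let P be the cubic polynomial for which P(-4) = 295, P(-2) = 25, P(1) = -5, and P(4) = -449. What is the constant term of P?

Write P(s) = as^3 + bs^2 + cs + d. Substituting each data point gives a linear system:
  -64a + 16b - 4c + d = 295
  -8a + 4b - 2c + d = 25
  a + b + c + d = -5
  64a + 16b + 4c + d = -449
Solving the system yields a = -6, b = -5, c = 3, d = 3.
So P(s) = -6s^3 - 5s^2 + 3s + 3.
The constant term is 3.

3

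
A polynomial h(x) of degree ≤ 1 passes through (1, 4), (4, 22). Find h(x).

Write h(x) = ax + b. Substituting each data point gives a linear system:
  a + b = 4
  4a + b = 22
Solving the system yields a = 6, b = -2.
So h(x) = 6x - 2.
Check: h(4) = 22. ✓

h(x) = 6x - 2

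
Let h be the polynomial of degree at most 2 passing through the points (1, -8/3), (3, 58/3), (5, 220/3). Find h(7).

Using the Lagrange interpolation formula with nodes 1, 3, 5:
  L_0(t) = (t - 3)(t - 5) / 8
  L_1(t) = (t - 1)(t - 5) / -4
  L_2(t) = (t - 1)(t - 3) / 8
Then h(t) = -8/3·L_0(t) + 58/3·L_1(t) + 220/3·L_2(t).
Expanding and collecting terms gives h(t) = 4t^2 - 5t - 5/3.
Evaluating at t = 7: h(7) = 478/3.

478/3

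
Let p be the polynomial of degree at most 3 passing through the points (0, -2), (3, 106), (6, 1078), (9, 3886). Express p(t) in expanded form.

Using the Lagrange interpolation formula with nodes 0, 3, 6, 9:
  L_0(t) = (t - 3)(t - 6)(t - 9) / -162
  L_1(t) = t(t - 6)(t - 9) / 54
  L_2(t) = t(t - 3)(t - 9) / -54
  L_3(t) = t(t - 3)(t - 6) / 162
Then p(t) = -2·L_0(t) + 106·L_1(t) + 1078·L_2(t) + 3886·L_3(t).
Expanding and collecting terms gives p(t) = 6t³ - 6t² - 2.
Check: p(3) = 106. ✓

p(t) = 6t^3 - 6t^2 - 2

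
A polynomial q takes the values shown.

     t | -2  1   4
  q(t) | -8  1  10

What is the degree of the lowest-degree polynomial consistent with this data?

Forward differences of the values at t = -2, 1, 4:
  q  : -8  1  10
  Δ  : 9  9
  Δ^2: 0
The first differences are constant (9) and nonzero, while all higher differences vanish, so the minimal degree is 1.

1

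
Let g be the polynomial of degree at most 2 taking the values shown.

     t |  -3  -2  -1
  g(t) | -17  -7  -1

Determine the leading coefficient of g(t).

-2

Write g(t) = at^2 + bt + c. Substituting each data point gives a linear system:
  9a - 3b + c = -17
  4a - 2b + c = -7
  a - b + c = -1
Solving the system yields a = -2, b = 0, c = 1.
So g(t) = -2t² + 1.
The leading coefficient is -2.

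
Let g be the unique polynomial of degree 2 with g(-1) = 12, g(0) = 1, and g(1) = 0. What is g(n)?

g(n) = 5n^2 - 6n + 1

Write g(n) = an^2 + bn + c. Substituting each data point gives a linear system:
  a - b + c = 12
  c = 1
  a + b + c = 0
Solving the system yields a = 5, b = -6, c = 1.
So g(n) = 5n^2 - 6n + 1.
Check: g(0) = 1. ✓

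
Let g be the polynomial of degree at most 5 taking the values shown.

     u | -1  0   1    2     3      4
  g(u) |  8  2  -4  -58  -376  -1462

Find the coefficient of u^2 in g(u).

2

Write g(u) = au^5 + bu^4 + cu^3 + du^2 + eu + k. Substituting each data point gives a linear system:
  -a + b - c + d - e + k = 8
  k = 2
  a + b + c + d + e + k = -4
  32a + 16b + 8c + 4d + 2e + k = -58
  243a + 81b + 27c + 9d + 3e + k = -376
  1024a + 256b + 64c + 16d + 4e + k = -1462
Solving the system yields a = -1, b = -2, c = 1, d = 2, e = -6, k = 2.
So g(u) = -u⁵ - 2u⁴ + u³ + 2u² - 6u + 2.
The coefficient of u^2 is 2.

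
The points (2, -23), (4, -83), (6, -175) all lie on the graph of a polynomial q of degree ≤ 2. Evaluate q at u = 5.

-125

Using the Lagrange interpolation formula with nodes 2, 4, 6:
  L_0(u) = (u - 4)(u - 6) / 8
  L_1(u) = (u - 2)(u - 6) / -4
  L_2(u) = (u - 2)(u - 4) / 8
Then q(u) = -23·L_0(u) - 83·L_1(u) - 175·L_2(u).
Expanding and collecting terms gives q(u) = -4u^2 - 6u + 5.
Evaluating at u = 5: q(5) = -125.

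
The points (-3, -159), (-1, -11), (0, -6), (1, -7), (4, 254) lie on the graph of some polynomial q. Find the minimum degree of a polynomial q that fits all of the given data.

Divided differences on the nodes -3, -1, 0, 1, 4:
  order 0: -159  -11  -6  -7  254
  order 1: 74  5  -1  87
  order 2: -23  -3  22
  order 3: 5  5
  order 4: 0
The order-3 divided differences are all 5 (nonzero) and every higher order vanishes, so the data lies on a polynomial of degree exactly 3.

3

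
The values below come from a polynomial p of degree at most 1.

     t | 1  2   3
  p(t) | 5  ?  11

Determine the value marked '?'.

On equispaced nodes a degree-1 polynomial has vanishing second forward difference, so
  p(1) - 2·p(2) + p(3) = 0.
Substituting the known values and solving for p(2):
  -2·p(2) = -16
  p(2) = 8.

8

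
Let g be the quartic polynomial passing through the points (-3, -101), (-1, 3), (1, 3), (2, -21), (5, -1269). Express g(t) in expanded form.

g(t) = -2t^4 - t^3 + 4t^2 + t + 1

Using the Lagrange interpolation formula with nodes -3, -1, 1, 2, 5:
  L_0(t) = (t + 1)(t - 1)(t - 2)(t - 5) / 320
  L_1(t) = (t + 3)(t - 1)(t - 2)(t - 5) / -72
  L_2(t) = (t + 3)(t + 1)(t - 2)(t - 5) / 32
  L_3(t) = (t + 3)(t + 1)(t - 1)(t - 5) / -45
  L_4(t) = (t + 3)(t + 1)(t - 1)(t - 2) / 576
Then g(t) = -101·L_0(t) + 3·L_1(t) + 3·L_2(t) - 21·L_3(t) - 1269·L_4(t).
Expanding and collecting terms gives g(t) = -2t⁴ - t³ + 4t² + t + 1.
Check: g(2) = -21. ✓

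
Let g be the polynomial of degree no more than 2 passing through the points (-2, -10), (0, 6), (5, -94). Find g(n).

Write g(n) = an^2 + bn + c. Substituting each data point gives a linear system:
  4a - 2b + c = -10
  c = 6
  25a + 5b + c = -94
Solving the system yields a = -4, b = 0, c = 6.
So g(n) = -4n² + 6.
Check: g(5) = -94. ✓

g(n) = -4n^2 + 6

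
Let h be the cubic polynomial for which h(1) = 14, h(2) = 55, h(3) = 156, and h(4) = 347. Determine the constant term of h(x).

Write h(x) = ax^3 + bx^2 + cx + d. Substituting each data point gives a linear system:
  a + b + c + d = 14
  8a + 4b + 2c + d = 55
  27a + 9b + 3c + d = 156
  64a + 16b + 4c + d = 347
Solving the system yields a = 5, b = 0, c = 6, d = 3.
So h(x) = 5x³ + 6x + 3.
The constant term is 3.

3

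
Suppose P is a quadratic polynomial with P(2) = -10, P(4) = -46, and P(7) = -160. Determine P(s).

Using the Lagrange interpolation formula with nodes 2, 4, 7:
  L_0(s) = (s - 4)(s - 7) / 10
  L_1(s) = (s - 2)(s - 7) / -6
  L_2(s) = (s - 2)(s - 4) / 15
Then P(s) = -10·L_0(s) - 46·L_1(s) - 160·L_2(s).
Expanding and collecting terms gives P(s) = -4s² + 6s - 6.
Check: P(2) = -10. ✓

P(s) = -4s^2 + 6s - 6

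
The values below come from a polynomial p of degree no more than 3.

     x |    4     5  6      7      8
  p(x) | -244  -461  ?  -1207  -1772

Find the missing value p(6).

-776

The 4 known points determine the degree-3 polynomial uniquely.
Write p(x) = ax^3 + bx^2 + cx + d. Substituting each data point gives a linear system:
  64a + 16b + 4c + d = -244
  125a + 25b + 5c + d = -461
  343a + 49b + 7c + d = -1207
  512a + 64b + 8c + d = -1772
Solving the system yields a = -3, b = -4, c = 2, d = 4.
So p(x) = -3x^3 - 4x^2 + 2x + 4.
Then p(6) = -776.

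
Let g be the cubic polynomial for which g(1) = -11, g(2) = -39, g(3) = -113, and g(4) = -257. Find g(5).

-495

Using the Lagrange interpolation formula with nodes 1, 2, 3, 4:
  L_0(t) = (t - 2)(t - 3)(t - 4) / -6
  L_1(t) = (t - 1)(t - 3)(t - 4) / 2
  L_2(t) = (t - 1)(t - 2)(t - 4) / -2
  L_3(t) = (t - 1)(t - 2)(t - 3) / 6
Then g(t) = -11·L_0(t) - 39·L_1(t) - 113·L_2(t) - 257·L_3(t).
Expanding and collecting terms gives g(t) = -4t³ + t² - 3t - 5.
Evaluating at t = 5: g(5) = -495.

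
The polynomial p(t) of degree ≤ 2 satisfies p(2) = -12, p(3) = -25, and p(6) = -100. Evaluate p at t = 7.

Write p(t) = at^2 + bt + c. Substituting each data point gives a linear system:
  4a + 2b + c = -12
  9a + 3b + c = -25
  36a + 6b + c = -100
Solving the system yields a = -3, b = 2, c = -4.
So p(t) = -3t^2 + 2t - 4.
Then p(7) = -137.

-137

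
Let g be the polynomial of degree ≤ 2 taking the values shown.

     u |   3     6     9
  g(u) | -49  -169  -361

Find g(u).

g(u) = -4u^2 - 4u - 1

Write g(u) = au^2 + bu + c. Substituting each data point gives a linear system:
  9a + 3b + c = -49
  36a + 6b + c = -169
  81a + 9b + c = -361
Solving the system yields a = -4, b = -4, c = -1.
So g(u) = -4u² - 4u - 1.
Check: g(9) = -361. ✓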